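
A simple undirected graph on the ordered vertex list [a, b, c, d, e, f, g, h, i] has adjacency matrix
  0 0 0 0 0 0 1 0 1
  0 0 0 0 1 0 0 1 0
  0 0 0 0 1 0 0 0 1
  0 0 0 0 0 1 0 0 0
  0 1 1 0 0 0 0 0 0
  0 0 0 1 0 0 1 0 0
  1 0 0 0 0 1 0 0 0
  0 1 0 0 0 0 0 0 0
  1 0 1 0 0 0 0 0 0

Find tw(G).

1

A width-1 tree decomposition is:
Bags: B1 = {d, f}  B2 = {f, g}  B3 = {a, g}  B4 = {a, i}  B5 = {c, i}  B6 = {c, e}  B7 = {b, e}  B8 = {b, h}
Tree: B1–B2, B2–B3, B3–B4, B4–B5, B5–B6, B6–B7, B7–B8
The largest bag has 2 vertices, giving width 1; this decomposition certifies tw(G) ≤ 1. Any graph with an edge has treewidth ≥ 1, and G has the edge d–f. Hence tw(G) = 1 exactly.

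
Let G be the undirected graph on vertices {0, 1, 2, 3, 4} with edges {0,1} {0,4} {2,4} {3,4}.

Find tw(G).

A width-1 tree decomposition is:
Bags: B1 = {0, 1}  B2 = {0, 4}  B3 = {2, 4}  B4 = {3, 4}
Tree: B1–B2, B2–B3, B2–B4
Every bag has size at most 2, so the width is 2 − 1 = 1 and tw(G) ≤ 1. Since G has at least one edge (e.g. 0–1), it is not an edgeless graph, so tw(G) ≥ 1. The upper and lower bounds meet at 1, so that is the treewidth.

1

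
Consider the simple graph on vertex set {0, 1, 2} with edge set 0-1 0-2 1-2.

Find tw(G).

2

A width-2 tree decomposition is:
Bags: B1 = {0, 1, 2}
Tree: (single bag)
With just one bag of size 3, the width is 3 − 1 = 2, so tw(G) ≤ 2. For the lower bound, the 3 vertices {0, 1, 2} are pairwise adjacent, and any tree decomposition puts a clique entirely inside one bag — forcing width ≥ 2. Therefore the treewidth is 2.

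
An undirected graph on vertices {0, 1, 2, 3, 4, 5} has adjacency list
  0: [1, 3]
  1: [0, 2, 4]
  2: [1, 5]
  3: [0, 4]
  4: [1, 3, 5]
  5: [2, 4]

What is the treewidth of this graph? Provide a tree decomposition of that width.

Treewidth 2.
One optimal decomposition is:
Bags: B1 = {2, 4, 5}  B2 = {1, 2, 4}  B3 = {1, 3, 4}  B4 = {0, 1, 3}
Tree: B1–B2, B2–B3, B3–B4

The largest bag has 3 vertices, giving width 2; this decomposition certifies tw(G) ≤ 2. The edges 5–2–1–4–5 form a cycle, so G is not a tree and its treewidth is at least 2. Combining the bounds, tw(G) = 2.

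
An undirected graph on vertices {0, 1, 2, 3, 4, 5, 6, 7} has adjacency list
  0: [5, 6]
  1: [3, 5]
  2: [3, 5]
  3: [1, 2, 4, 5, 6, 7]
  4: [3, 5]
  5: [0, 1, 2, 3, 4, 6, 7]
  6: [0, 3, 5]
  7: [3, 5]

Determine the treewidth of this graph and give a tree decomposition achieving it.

Each bag holds 3 vertices, so the decomposition has width 2, which upper-bounds the treewidth. On the other hand G contains the 3-clique {0, 5, 6}. A clique must lie in a single bag of any decomposition, so no decomposition can have width below 2. Therefore the treewidth is 2.

Treewidth 2.
Bags: B1 = {3, 5, 7}  B2 = {3, 4, 5}  B3 = {2, 3, 5}  B4 = {1, 3, 5}  B5 = {3, 5, 6}  B6 = {0, 5, 6}
Tree: B1–B2, B2–B3, B3–B4, B3–B5, B5–B6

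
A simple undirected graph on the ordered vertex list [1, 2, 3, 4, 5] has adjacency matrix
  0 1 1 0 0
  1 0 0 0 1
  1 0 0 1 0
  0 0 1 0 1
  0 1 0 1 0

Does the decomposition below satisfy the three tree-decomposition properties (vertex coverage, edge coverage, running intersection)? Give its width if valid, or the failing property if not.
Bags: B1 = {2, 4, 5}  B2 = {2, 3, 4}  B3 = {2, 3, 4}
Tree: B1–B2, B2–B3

A tree decomposition must satisfy three properties: every vertex lies in some bag; for every edge, both endpoints lie together in some bag; and for every vertex, the bags containing it form a connected subtree. Here vertex 1 appears in no bag, so the decomposition is invalid.

No — vertex 1 appears in no bag.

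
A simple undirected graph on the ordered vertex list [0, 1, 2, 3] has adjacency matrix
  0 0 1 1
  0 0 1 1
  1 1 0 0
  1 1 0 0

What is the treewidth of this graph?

2

A width-2 tree decomposition is:
Bags: B1 = {1, 2, 3}  B2 = {0, 2, 3}
Tree: B1–B2
Every bag has size at most 3, so the width is 3 − 1 = 2 and tw(G) ≤ 2. The edges 2–1–3–0–2 form a cycle, so G is not a tree and its treewidth is at least 2. The upper and lower bounds meet at 2, so that is the treewidth.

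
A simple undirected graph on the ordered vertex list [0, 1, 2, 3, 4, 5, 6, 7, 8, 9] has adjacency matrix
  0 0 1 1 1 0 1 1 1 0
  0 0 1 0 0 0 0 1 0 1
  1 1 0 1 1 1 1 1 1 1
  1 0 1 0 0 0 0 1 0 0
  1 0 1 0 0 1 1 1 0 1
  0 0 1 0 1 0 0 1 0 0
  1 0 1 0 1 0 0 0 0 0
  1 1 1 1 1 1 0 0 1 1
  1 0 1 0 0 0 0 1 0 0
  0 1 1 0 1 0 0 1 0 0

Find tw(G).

A width-3 tree decomposition is:
Bags: B1 = {0, 2, 4, 7}  B2 = {2, 4, 7, 9}  B3 = {0, 2, 7, 8}  B4 = {0, 2, 3, 7}  B5 = {0, 2, 4, 6}  B6 = {1, 2, 7, 9}  B7 = {2, 4, 5, 7}
Tree: B1–B2, B1–B3, B3–B4, B1–B5, B2–B6, B2–B7
Each bag holds 4 vertices, so the decomposition has width 3, which upper-bounds the treewidth. On the other hand G contains the 4-clique {0, 2, 4, 6}. A clique must lie in a single bag of any decomposition, so no decomposition can have width below 3. Therefore the treewidth is 3.

3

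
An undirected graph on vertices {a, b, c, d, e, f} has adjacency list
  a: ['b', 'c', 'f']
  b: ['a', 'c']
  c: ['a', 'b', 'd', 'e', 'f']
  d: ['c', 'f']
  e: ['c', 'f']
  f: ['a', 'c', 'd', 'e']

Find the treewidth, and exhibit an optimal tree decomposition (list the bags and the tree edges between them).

Each bag holds 3 vertices, so the decomposition has width 2, which upper-bounds the treewidth. Conversely, {c, d, f} is a clique of size 3, and the vertices of any clique must share a bag in every tree decomposition; so some bag has ≥ 3 vertices and tw(G) ≥ 2. Therefore the treewidth is 2.

Treewidth 2.
Bags: B1 = {c, e, f}  B2 = {c, d, f}  B3 = {a, c, f}  B4 = {a, b, c}
Tree: B1–B2, B2–B3, B3–B4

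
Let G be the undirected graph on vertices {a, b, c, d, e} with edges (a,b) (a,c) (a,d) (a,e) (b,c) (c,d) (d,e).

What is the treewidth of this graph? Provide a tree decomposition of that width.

Treewidth 2.
One such decomposition:
Bags: B1 = {a, c, d}  B2 = {a, b, c}  B3 = {a, d, e}
Tree: B1–B2, B1–B3

Each bag holds 3 vertices, so the decomposition has width 2, which upper-bounds the treewidth. Conversely, {a, d, e} is a clique of size 3, and the vertices of any clique must share a bag in every tree decomposition; so some bag has ≥ 3 vertices and tw(G) ≥ 2. Therefore the treewidth is 2.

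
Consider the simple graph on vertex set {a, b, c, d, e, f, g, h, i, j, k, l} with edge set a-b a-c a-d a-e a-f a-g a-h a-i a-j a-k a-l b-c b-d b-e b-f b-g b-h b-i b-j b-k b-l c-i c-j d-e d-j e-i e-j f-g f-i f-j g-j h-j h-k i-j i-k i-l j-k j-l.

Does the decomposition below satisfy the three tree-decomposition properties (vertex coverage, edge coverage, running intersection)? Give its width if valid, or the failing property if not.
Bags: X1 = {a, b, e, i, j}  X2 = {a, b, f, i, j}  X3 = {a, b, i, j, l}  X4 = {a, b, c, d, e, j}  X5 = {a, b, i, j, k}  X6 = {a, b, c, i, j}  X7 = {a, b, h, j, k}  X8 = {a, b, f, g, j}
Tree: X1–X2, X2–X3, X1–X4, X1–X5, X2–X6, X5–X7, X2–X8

No — bags containing vertex c are not connected in the tree.

A tree decomposition must satisfy three properties: every vertex lies in some bag; for every edge, both endpoints lie together in some bag; and for every vertex, the bags containing it form a connected subtree. Here bags containing vertex c are not connected in the tree, so the decomposition is invalid.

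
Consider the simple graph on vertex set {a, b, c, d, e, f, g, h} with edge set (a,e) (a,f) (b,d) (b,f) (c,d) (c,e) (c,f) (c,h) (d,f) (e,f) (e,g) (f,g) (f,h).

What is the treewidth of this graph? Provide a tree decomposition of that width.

Every bag has size at most 3, so the width is 3 − 1 = 2 and tw(G) ≤ 2. On the other hand G contains the 3-clique {e, f, g}. A clique must lie in a single bag of any decomposition, so no decomposition can have width below 2. The upper and lower bounds meet at 2, so that is the treewidth.

Treewidth 2.
One optimal decomposition is:
Bags: B1 = {c, f, h}  B2 = {c, e, f}  B3 = {e, f, g}  B4 = {c, d, f}  B5 = {b, d, f}  B6 = {a, e, f}
Tree: B1–B2, B2–B3, B2–B4, B4–B5, B3–B6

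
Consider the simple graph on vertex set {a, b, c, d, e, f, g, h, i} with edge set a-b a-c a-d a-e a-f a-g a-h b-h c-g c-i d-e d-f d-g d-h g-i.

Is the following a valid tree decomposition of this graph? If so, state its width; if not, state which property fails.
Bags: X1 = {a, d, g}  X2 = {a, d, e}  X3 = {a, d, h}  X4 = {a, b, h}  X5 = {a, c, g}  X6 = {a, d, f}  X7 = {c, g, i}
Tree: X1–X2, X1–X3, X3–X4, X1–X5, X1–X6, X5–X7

Yes; width 2.

Checking the three conditions: (i) the bags cover all of {a, b, c, d, e, f, g, h, i}; (ii) for each edge, some bag contains both endpoints; (iii) the bags containing any fixed vertex form a subtree. All hold, so the decomposition is valid with width 3 − 1 = 2.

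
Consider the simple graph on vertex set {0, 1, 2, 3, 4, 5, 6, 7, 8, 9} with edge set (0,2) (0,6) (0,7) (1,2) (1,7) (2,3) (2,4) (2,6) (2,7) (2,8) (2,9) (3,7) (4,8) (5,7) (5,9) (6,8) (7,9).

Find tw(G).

2

A width-2 tree decomposition is:
Bags: B1 = {0, 2, 6}  B2 = {0, 2, 7}  B3 = {2, 6, 8}  B4 = {2, 7, 9}  B5 = {5, 7, 9}  B6 = {2, 3, 7}  B7 = {2, 4, 8}  B8 = {1, 2, 7}
Tree: B1–B2, B1–B3, B2–B4, B4–B5, B4–B6, B3–B7, B2–B8
The largest bag has 3 vertices, giving width 2; this decomposition certifies tw(G) ≤ 2. On the other hand G contains the 3-clique {2, 4, 8}. A clique must lie in a single bag of any decomposition, so no decomposition can have width below 2. The upper and lower bounds meet at 2, so that is the treewidth.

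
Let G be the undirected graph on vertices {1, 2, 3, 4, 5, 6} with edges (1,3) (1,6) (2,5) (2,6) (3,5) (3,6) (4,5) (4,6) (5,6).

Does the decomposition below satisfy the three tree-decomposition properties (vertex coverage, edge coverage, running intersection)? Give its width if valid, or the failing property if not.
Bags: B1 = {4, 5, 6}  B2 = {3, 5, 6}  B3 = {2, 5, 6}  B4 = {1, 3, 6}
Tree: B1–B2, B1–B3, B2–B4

Yes; width 2.

Vertex coverage: the bags together contain {1, 2, 3, 4, 5, 6}, the full vertex set. Edge coverage: each edge of G has both endpoints in at least one bag. Running intersection: for every vertex, the bags containing it form a connected subtree. All three properties hold, so this is a valid tree decomposition of width max|bag| − 1 = 2, and hence tw(G) ≤ 2.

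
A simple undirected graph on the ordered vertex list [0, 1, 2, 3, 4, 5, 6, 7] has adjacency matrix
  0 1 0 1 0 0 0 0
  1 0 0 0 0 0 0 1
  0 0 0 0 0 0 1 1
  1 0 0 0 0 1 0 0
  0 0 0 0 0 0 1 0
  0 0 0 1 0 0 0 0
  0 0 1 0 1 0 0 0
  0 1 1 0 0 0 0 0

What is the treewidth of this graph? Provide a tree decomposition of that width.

Treewidth 1.
One such decomposition:
Bags: B1 = {3, 5}  B2 = {0, 3}  B3 = {0, 1}  B4 = {1, 7}  B5 = {2, 7}  B6 = {2, 6}  B7 = {4, 6}
Tree: B1–B2, B2–B3, B3–B4, B4–B5, B5–B6, B6–B7

Each bag holds 2 vertices, so the decomposition has width 1, which upper-bounds the treewidth. G has an edge, so its treewidth is at least 1. Combining the bounds, tw(G) = 1.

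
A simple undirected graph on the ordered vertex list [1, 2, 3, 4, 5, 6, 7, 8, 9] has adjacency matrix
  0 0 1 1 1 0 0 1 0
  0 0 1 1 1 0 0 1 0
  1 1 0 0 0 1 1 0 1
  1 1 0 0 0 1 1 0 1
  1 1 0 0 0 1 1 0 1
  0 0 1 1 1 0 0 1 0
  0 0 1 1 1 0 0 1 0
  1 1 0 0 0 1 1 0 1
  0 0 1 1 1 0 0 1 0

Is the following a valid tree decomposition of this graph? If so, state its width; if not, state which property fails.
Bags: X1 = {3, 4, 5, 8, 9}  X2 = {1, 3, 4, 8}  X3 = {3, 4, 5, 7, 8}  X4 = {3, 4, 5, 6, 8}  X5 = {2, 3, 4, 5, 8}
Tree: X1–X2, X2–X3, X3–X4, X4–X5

A tree decomposition must satisfy three properties: every vertex lies in some bag; for every edge, both endpoints lie together in some bag; and for every vertex, the bags containing it form a connected subtree. Here edge (5,1) lies in no bag, so the decomposition is invalid.

No — edge (5,1) lies in no bag.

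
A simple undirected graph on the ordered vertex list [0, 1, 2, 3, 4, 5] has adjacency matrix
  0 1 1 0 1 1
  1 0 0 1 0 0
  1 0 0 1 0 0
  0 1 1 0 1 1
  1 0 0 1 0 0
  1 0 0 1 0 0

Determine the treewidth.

A width-2 tree decomposition is:
Bags: B1 = {0, 2, 3}  B2 = {0, 3, 4}  B3 = {0, 1, 3}  B4 = {0, 3, 5}
Tree: B1–B2, B2–B3, B3–B4
The largest bag has 3 vertices, giving width 2; this decomposition certifies tw(G) ≤ 2. The edges 2–0–4–3–2 form a cycle, so G is not a tree and its treewidth is at least 2. Hence tw(G) = 2 exactly.

2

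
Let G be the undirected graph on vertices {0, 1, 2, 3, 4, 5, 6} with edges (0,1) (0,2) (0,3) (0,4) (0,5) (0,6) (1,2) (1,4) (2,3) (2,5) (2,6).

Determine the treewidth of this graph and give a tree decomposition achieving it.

Each bag holds 3 vertices, so the decomposition has width 2, which upper-bounds the treewidth. Conversely, {0, 1, 2} is a clique of size 3, and the vertices of any clique must share a bag in every tree decomposition; so some bag has ≥ 3 vertices and tw(G) ≥ 2. The upper and lower bounds meet at 2, so that is the treewidth.

Treewidth 2.
Bags: B1 = {0, 2, 6}  B2 = {0, 2, 5}  B3 = {0, 2, 3}  B4 = {0, 1, 2}  B5 = {0, 1, 4}
Tree: B1–B2, B2–B3, B2–B4, B4–B5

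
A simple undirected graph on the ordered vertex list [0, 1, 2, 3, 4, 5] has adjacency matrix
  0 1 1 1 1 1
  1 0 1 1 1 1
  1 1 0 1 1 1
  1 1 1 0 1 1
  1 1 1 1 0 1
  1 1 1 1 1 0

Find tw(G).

A width-5 tree decomposition is:
Bags: B1 = {0, 1, 2, 3, 4, 5}
Tree: (single bag)
With just one bag of size 6, the width is 6 − 1 = 5, so tw(G) ≤ 5. For the lower bound, the 6 vertices {0, 1, 2, 3, 4, 5} are pairwise adjacent, and any tree decomposition puts a clique entirely inside one bag — forcing width ≥ 5. Therefore the treewidth is 5.

5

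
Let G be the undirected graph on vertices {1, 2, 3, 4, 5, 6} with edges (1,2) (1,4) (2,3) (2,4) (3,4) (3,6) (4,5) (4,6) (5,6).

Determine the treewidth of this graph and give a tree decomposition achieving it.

The largest bag has 3 vertices, giving width 2; this decomposition certifies tw(G) ≤ 2. For the lower bound, the 3 vertices {1, 2, 4} are pairwise adjacent, and any tree decomposition puts a clique entirely inside one bag — forcing width ≥ 2. Combining the bounds, tw(G) = 2.

Treewidth 2.
One such decomposition:
Bags: B1 = {3, 4, 6}  B2 = {4, 5, 6}  B3 = {2, 3, 4}  B4 = {1, 2, 4}
Tree: B1–B2, B1–B3, B3–B4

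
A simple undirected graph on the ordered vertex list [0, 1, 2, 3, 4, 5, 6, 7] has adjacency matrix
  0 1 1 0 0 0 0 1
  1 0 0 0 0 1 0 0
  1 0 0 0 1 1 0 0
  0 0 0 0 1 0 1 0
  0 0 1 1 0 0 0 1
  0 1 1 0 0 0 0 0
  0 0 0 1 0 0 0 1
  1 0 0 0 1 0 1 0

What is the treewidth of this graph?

2

A width-2 tree decomposition is:
Bags: B1 = {3, 6, 7}  B2 = {3, 4, 7}  B3 = {0, 4, 7}  B4 = {0, 2, 4}  B5 = {0, 1, 2}  B6 = {1, 2, 5}
Tree: B1–B2, B2–B3, B3–B4, B4–B5, B5–B6
Every bag has size at most 3, so the width is 3 − 1 = 2 and tw(G) ≤ 2. The edges 6–3–4–7–6 form a cycle, so G is not a tree and its treewidth is at least 2. Hence tw(G) = 2 exactly.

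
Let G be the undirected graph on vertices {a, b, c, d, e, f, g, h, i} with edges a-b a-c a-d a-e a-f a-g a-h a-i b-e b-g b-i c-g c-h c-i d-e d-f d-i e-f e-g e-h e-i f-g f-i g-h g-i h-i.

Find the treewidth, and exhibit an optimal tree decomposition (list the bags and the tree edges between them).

Treewidth 4.
One optimal decomposition is:
Bags: B1 = {a, c, g, h, i}  B2 = {a, e, g, h, i}  B3 = {a, e, f, g, i}  B4 = {a, b, e, g, i}  B5 = {a, d, e, f, i}
Tree: B1–B2, B2–B3, B2–B4, B3–B5

Each bag holds 5 vertices, so the decomposition has width 4, which upper-bounds the treewidth. For the lower bound, the 5 vertices {a, d, e, f, i} are pairwise adjacent, and any tree decomposition puts a clique entirely inside one bag — forcing width ≥ 4. Therefore the treewidth is 4.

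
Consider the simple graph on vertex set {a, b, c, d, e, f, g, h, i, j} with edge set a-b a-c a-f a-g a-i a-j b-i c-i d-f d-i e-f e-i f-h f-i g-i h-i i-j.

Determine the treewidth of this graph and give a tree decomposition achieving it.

Treewidth 2.
Bags: B1 = {a, f, i}  B2 = {f, h, i}  B3 = {e, f, i}  B4 = {a, g, i}  B5 = {a, i, j}  B6 = {a, b, i}  B7 = {d, f, i}  B8 = {a, c, i}
Tree: B1–B2, B2–B3, B1–B4, B4–B5, B4–B6, B3–B7, B4–B8

Each bag holds 3 vertices, so the decomposition has width 2, which upper-bounds the treewidth. On the other hand G contains the 3-clique {d, f, i}. A clique must lie in a single bag of any decomposition, so no decomposition can have width below 2. The upper and lower bounds meet at 2, so that is the treewidth.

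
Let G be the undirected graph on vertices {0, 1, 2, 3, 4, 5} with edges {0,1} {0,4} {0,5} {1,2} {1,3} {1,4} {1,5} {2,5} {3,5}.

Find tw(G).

2

A width-2 tree decomposition is:
Bags: B1 = {0, 1, 5}  B2 = {0, 1, 4}  B3 = {1, 2, 5}  B4 = {1, 3, 5}
Tree: B1–B2, B1–B3, B1–B4
The largest bag has 3 vertices, giving width 2; this decomposition certifies tw(G) ≤ 2. Conversely, {0, 1, 4} is a clique of size 3, and the vertices of any clique must share a bag in every tree decomposition; so some bag has ≥ 3 vertices and tw(G) ≥ 2. Therefore the treewidth is 2.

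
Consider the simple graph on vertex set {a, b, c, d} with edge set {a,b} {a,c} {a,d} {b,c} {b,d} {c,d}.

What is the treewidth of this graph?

3

A width-3 tree decomposition is:
Bags: B1 = {a, b, c, d}
Tree: (single bag)
A single bag containing all 4 vertices is trivially a valid decomposition of width 3. On the other hand G contains the 4-clique {a, b, c, d}. A clique must lie in a single bag of any decomposition, so no decomposition can have width below 3. Hence tw(G) = 3 exactly.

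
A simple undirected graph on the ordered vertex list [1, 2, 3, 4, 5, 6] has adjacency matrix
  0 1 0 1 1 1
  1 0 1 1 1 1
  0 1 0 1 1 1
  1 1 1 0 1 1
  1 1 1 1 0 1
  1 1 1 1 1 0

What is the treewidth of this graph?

A width-4 tree decomposition is:
Bags: B1 = {2, 3, 4, 5, 6}  B2 = {1, 2, 4, 5, 6}
Tree: B1–B2
Every bag has size at most 5, so the width is 5 − 1 = 4 and tw(G) ≤ 4. For the lower bound, the 5 vertices {1, 2, 4, 5, 6} are pairwise adjacent, and any tree decomposition puts a clique entirely inside one bag — forcing width ≥ 4. Hence tw(G) = 4 exactly.

4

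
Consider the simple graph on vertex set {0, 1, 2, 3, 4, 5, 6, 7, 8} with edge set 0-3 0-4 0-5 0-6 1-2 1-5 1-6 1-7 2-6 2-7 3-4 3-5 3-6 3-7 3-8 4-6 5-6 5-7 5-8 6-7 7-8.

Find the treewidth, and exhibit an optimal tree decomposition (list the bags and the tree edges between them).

Each bag holds 4 vertices, so the decomposition has width 3, which upper-bounds the treewidth. Conversely, {3, 5, 7, 8} is a clique of size 4, and the vertices of any clique must share a bag in every tree decomposition; so some bag has ≥ 4 vertices and tw(G) ≥ 3. Combining the bounds, tw(G) = 3.

Treewidth 3.
One such decomposition:
Bags: B1 = {0, 3, 5, 6}  B2 = {3, 5, 6, 7}  B3 = {1, 5, 6, 7}  B4 = {1, 2, 6, 7}  B5 = {3, 5, 7, 8}  B6 = {0, 3, 4, 6}
Tree: B1–B2, B2–B3, B3–B4, B2–B5, B1–B6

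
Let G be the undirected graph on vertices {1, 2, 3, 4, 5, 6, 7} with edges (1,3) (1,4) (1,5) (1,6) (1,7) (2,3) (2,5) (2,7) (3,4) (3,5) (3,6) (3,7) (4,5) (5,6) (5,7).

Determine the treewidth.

3

A width-3 tree decomposition is:
Bags: B1 = {2, 3, 5, 7}  B2 = {1, 3, 5, 7}  B3 = {1, 3, 5, 6}  B4 = {1, 3, 4, 5}
Tree: B1–B2, B2–B3, B3–B4
Each bag holds 4 vertices, so the decomposition has width 3, which upper-bounds the treewidth. On the other hand G contains the 4-clique {1, 3, 4, 5}. A clique must lie in a single bag of any decomposition, so no decomposition can have width below 3. Combining the bounds, tw(G) = 3.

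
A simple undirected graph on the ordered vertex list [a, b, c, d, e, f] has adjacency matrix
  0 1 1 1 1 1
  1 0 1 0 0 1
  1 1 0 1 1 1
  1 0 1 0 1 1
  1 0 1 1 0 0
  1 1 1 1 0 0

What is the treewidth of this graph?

3

A width-3 tree decomposition is:
Bags: B1 = {a, b, c, f}  B2 = {a, c, d, f}  B3 = {a, c, d, e}
Tree: B1–B2, B2–B3
Each bag holds 4 vertices, so the decomposition has width 3, which upper-bounds the treewidth. On the other hand G contains the 4-clique {a, c, d, e}. A clique must lie in a single bag of any decomposition, so no decomposition can have width below 3. The upper and lower bounds meet at 3, so that is the treewidth.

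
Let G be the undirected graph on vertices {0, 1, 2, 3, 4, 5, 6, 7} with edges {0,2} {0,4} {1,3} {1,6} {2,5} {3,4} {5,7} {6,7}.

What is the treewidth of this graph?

2

A width-2 tree decomposition is:
Bags: B1 = {1, 6, 7}  B2 = {1, 5, 7}  B3 = {1, 2, 5}  B4 = {0, 1, 2}  B5 = {0, 1, 4}  B6 = {1, 3, 4}
Tree: B1–B2, B2–B3, B3–B4, B4–B5, B5–B6
The largest bag has 3 vertices, giving width 2; this decomposition certifies tw(G) ≤ 2. Since 1–6–7–5–2–0–4–3–1 is a cycle in G, G is not acyclic. Forests are exactly the graphs of treewidth ≤ 1, so tw(G) ≥ 2. Combining the bounds, tw(G) = 2.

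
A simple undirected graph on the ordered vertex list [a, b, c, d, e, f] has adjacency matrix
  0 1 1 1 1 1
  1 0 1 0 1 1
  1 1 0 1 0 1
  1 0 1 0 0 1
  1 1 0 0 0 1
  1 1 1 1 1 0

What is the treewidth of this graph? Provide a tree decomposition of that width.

Every bag has size at most 4, so the width is 4 − 1 = 3 and tw(G) ≤ 3. For the lower bound, the 4 vertices {a, b, e, f} are pairwise adjacent, and any tree decomposition puts a clique entirely inside one bag — forcing width ≥ 3. Therefore the treewidth is 3.

Treewidth 3.
Bags: B1 = {a, b, e, f}  B2 = {a, b, c, f}  B3 = {a, c, d, f}
Tree: B1–B2, B2–B3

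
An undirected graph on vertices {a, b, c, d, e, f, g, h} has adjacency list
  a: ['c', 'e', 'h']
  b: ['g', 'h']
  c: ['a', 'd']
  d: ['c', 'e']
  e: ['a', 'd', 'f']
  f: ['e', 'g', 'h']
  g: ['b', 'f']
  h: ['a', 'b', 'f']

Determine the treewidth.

A width-2 tree decomposition is:
Bags: B1 = {b, g, h}  B2 = {f, g, h}  B3 = {a, f, h}  B4 = {a, e, f}  B5 = {a, c, e}  B6 = {c, d, e}
Tree: B1–B2, B2–B3, B3–B4, B4–B5, B5–B6
The largest bag has 3 vertices, giving width 2; this decomposition certifies tw(G) ≤ 2. For the lower bound, G contains the cycle b–g–f–h–b, so G is not a forest; only forests have treewidth ≤ 1, hence tw(G) ≥ 2. The upper and lower bounds meet at 2, so that is the treewidth.

2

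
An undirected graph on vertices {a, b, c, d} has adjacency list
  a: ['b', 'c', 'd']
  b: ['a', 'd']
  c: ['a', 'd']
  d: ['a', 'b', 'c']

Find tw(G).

A width-2 tree decomposition is:
Bags: B1 = {a, b, d}  B2 = {a, c, d}
Tree: B1–B2
Every bag has size at most 3, so the width is 3 − 1 = 2 and tw(G) ≤ 2. For the lower bound, the 3 vertices {a, c, d} are pairwise adjacent, and any tree decomposition puts a clique entirely inside one bag — forcing width ≥ 2. The upper and lower bounds meet at 2, so that is the treewidth.

2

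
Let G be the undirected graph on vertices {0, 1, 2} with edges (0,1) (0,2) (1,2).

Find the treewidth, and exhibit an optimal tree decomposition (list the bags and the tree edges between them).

With just one bag of size 3, the width is 3 − 1 = 2, so tw(G) ≤ 2. On the other hand G contains the 3-clique {0, 1, 2}. A clique must lie in a single bag of any decomposition, so no decomposition can have width below 2. Hence tw(G) = 2 exactly.

Treewidth 2.
Bags: B1 = {0, 1, 2}
Tree: (single bag)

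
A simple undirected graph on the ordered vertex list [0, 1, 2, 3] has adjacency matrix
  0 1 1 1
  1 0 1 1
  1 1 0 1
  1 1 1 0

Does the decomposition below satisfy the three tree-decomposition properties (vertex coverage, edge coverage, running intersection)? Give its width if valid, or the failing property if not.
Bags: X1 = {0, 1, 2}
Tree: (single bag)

A tree decomposition must satisfy three properties: every vertex lies in some bag; for every edge, both endpoints lie together in some bag; and for every vertex, the bags containing it form a connected subtree. Here vertex 3 appears in no bag, so the decomposition is invalid.

No — vertex 3 appears in no bag.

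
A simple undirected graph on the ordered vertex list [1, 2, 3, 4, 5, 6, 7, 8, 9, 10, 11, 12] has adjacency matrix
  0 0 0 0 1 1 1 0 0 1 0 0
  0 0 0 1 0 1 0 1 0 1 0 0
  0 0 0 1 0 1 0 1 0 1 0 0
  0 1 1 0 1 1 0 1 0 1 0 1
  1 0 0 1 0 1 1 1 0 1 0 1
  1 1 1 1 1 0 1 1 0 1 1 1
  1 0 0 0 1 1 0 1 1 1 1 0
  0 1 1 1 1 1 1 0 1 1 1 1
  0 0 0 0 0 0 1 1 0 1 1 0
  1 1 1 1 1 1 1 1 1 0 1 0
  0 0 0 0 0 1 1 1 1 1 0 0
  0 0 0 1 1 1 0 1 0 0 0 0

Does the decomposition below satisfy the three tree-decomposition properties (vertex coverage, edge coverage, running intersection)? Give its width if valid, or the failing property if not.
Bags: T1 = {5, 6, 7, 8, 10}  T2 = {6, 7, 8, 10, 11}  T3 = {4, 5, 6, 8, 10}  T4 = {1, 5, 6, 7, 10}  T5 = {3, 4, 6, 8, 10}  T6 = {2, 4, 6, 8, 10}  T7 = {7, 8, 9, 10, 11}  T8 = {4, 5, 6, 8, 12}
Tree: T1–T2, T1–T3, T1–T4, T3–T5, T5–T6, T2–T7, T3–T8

Checking the three conditions: (i) the bags cover all of {1, 2, 3, 4, 5, 6, 7, 8, 9, 10, 11, 12}; (ii) for each edge, some bag contains both endpoints; (iii) the bags containing any fixed vertex form a subtree. All hold, so the decomposition is valid with width 5 − 1 = 4.

Yes; width 4.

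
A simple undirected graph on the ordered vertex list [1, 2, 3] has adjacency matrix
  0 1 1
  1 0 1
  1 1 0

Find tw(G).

2

A width-2 tree decomposition is:
Bags: B1 = {1, 2, 3}
Tree: (single bag)
A single bag containing all 3 vertices is trivially a valid decomposition of width 2. Conversely, {1, 2, 3} is a clique of size 3, and the vertices of any clique must share a bag in every tree decomposition; so some bag has ≥ 3 vertices and tw(G) ≥ 2. The upper and lower bounds meet at 2, so that is the treewidth.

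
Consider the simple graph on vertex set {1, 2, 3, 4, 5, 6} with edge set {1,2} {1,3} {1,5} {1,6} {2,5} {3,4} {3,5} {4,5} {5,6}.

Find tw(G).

A width-2 tree decomposition is:
Bags: B1 = {1, 5, 6}  B2 = {1, 3, 5}  B3 = {3, 4, 5}  B4 = {1, 2, 5}
Tree: B1–B2, B2–B3, B2–B4
Every bag has size at most 3, so the width is 3 − 1 = 2 and tw(G) ≤ 2. Conversely, {1, 2, 5} is a clique of size 3, and the vertices of any clique must share a bag in every tree decomposition; so some bag has ≥ 3 vertices and tw(G) ≥ 2. Hence tw(G) = 2 exactly.

2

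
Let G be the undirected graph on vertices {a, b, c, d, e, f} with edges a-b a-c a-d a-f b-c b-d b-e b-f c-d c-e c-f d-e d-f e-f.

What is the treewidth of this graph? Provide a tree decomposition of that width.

Every bag has size at most 5, so the width is 5 − 1 = 4 and tw(G) ≤ 4. For the lower bound, the 5 vertices {b, c, d, e, f} are pairwise adjacent, and any tree decomposition puts a clique entirely inside one bag — forcing width ≥ 4. Combining the bounds, tw(G) = 4.

Treewidth 4.
One such decomposition:
Bags: B1 = {a, b, c, d, f}  B2 = {b, c, d, e, f}
Tree: B1–B2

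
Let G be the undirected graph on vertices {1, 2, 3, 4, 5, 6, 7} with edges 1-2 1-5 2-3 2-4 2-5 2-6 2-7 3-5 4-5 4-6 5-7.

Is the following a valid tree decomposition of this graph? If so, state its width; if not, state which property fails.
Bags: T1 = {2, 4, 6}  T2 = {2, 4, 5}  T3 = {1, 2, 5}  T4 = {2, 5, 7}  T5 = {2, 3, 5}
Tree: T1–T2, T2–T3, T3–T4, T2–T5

Every vertex of G appears in some bag (union = {1, 2, 3, 4, 5, 6, 7}); every edge is covered by a bag; and for each vertex v the set of bags containing v is connected in the bag tree. The decomposition is therefore valid. The largest bag has 3 vertices, so the width is 2.

Yes; width 2.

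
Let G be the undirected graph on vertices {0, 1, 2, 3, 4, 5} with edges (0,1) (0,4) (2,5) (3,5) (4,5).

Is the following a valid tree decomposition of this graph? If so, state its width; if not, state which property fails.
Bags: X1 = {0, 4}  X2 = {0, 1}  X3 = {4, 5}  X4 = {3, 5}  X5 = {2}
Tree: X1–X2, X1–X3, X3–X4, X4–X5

No — edge (5,2) lies in no bag.

A tree decomposition must satisfy three properties: every vertex lies in some bag; for every edge, both endpoints lie together in some bag; and for every vertex, the bags containing it form a connected subtree. Here edge (5,2) lies in no bag, so the decomposition is invalid.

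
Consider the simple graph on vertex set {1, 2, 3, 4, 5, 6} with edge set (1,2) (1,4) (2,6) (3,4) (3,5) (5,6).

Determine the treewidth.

A width-2 tree decomposition is:
Bags: B1 = {1, 2, 6}  B2 = {1, 5, 6}  B3 = {1, 3, 5}  B4 = {1, 3, 4}
Tree: B1–B2, B2–B3, B3–B4
Each bag holds 3 vertices, so the decomposition has width 2, which upper-bounds the treewidth. For the lower bound, G contains the cycle 1–2–6–5–3–4–1, so G is not a forest; only forests have treewidth ≤ 1, hence tw(G) ≥ 2. Combining the bounds, tw(G) = 2.

2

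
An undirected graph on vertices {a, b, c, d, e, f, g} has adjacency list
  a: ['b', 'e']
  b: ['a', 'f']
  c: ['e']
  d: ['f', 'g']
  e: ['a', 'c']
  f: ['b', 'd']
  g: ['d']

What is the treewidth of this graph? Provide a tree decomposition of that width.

Treewidth 1.
One optimal decomposition is:
Bags: B1 = {c, e}  B2 = {a, e}  B3 = {a, b}  B4 = {b, f}  B5 = {d, f}  B6 = {d, g}
Tree: B1–B2, B2–B3, B3–B4, B4–B5, B5–B6

The largest bag has 2 vertices, giving width 1; this decomposition certifies tw(G) ≤ 1. Any graph with an edge has treewidth ≥ 1, and G has the edge c–e. Therefore the treewidth is 1.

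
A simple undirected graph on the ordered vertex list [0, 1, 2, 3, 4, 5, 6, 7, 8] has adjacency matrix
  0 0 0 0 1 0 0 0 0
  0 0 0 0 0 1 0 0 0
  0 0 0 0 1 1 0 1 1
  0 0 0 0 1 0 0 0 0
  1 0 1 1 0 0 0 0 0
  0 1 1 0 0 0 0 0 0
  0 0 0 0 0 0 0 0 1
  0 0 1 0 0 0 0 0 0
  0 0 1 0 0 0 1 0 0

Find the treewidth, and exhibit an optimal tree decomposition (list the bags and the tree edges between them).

Every bag has size at most 2, so the width is 2 − 1 = 1 and tw(G) ≤ 1. Since G has at least one edge (e.g. 4–2), it is not an edgeless graph, so tw(G) ≥ 1. Therefore the treewidth is 1.

Treewidth 1.
One optimal decomposition is:
Bags: B1 = {2, 4}  B2 = {2, 5}  B3 = {2, 8}  B4 = {1, 5}  B5 = {2, 7}  B6 = {3, 4}  B7 = {0, 4}  B8 = {6, 8}
Tree: B1–B2, B1–B3, B2–B4, B2–B5, B1–B6, B6–B7, B3–B8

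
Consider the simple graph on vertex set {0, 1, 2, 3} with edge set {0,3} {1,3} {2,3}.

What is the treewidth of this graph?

A width-1 tree decomposition is:
Bags: B1 = {1, 3}  B2 = {0, 3}  B3 = {2, 3}
Tree: B1–B2, B1–B3
The largest bag has 2 vertices, giving width 1; this decomposition certifies tw(G) ≤ 1. G has an edge, so its treewidth is at least 1. Therefore the treewidth is 1.

1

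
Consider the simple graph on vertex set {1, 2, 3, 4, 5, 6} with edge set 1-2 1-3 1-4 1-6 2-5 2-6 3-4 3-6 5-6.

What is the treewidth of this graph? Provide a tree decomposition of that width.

Treewidth 2.
Bags: B1 = {1, 3, 6}  B2 = {1, 3, 4}  B3 = {1, 2, 6}  B4 = {2, 5, 6}
Tree: B1–B2, B1–B3, B3–B4

Every bag has size at most 3, so the width is 3 − 1 = 2 and tw(G) ≤ 2. Conversely, {1, 2, 6} is a clique of size 3, and the vertices of any clique must share a bag in every tree decomposition; so some bag has ≥ 3 vertices and tw(G) ≥ 2. The upper and lower bounds meet at 2, so that is the treewidth.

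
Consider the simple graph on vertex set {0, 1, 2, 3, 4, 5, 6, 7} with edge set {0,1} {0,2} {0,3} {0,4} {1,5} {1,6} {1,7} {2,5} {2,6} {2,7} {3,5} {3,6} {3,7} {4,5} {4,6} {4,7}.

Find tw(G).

A width-4 tree decomposition is:
Bags: B1 = {0, 3, 5, 6, 7}  B2 = {0, 2, 5, 6, 7}  B3 = {0, 1, 5, 6, 7}  B4 = {0, 4, 5, 6, 7}
Tree: B1–B2, B2–B3, B3–B4
The largest bag has 5 vertices, giving width 4; this decomposition certifies tw(G) ≤ 4. For the lower bound: the 5 vertex sets {3,5}, {0,2}, {1,6}, {7}, {4} are disjoint, each induces a connected subgraph, and every pair is joined by at least one edge of G. Contracting each set to a single vertex therefore yields K_{5} as a minor, and since treewidth is minor-monotone, tw(G) ≥ tw(K_{5}) = 4. Combining the bounds, tw(G) = 4.

4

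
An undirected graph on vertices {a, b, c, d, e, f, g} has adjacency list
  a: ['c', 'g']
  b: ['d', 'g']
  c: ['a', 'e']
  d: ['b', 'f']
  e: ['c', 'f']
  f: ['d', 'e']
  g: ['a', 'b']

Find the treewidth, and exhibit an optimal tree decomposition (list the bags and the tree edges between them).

The largest bag has 3 vertices, giving width 2; this decomposition certifies tw(G) ≤ 2. Since b–g–a–c–e–f–d–b is a cycle in G, G is not acyclic. Forests are exactly the graphs of treewidth ≤ 1, so tw(G) ≥ 2. The upper and lower bounds meet at 2, so that is the treewidth.

Treewidth 2.
Bags: B1 = {a, b, g}  B2 = {a, b, c}  B3 = {b, c, e}  B4 = {b, e, f}  B5 = {b, d, f}
Tree: B1–B2, B2–B3, B3–B4, B4–B5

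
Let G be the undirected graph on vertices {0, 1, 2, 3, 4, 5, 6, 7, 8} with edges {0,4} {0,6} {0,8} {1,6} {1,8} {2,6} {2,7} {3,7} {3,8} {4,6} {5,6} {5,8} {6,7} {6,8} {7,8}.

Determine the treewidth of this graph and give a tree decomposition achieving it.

Each bag holds 3 vertices, so the decomposition has width 2, which upper-bounds the treewidth. Conversely, {3, 7, 8} is a clique of size 3, and the vertices of any clique must share a bag in every tree decomposition; so some bag has ≥ 3 vertices and tw(G) ≥ 2. Hence tw(G) = 2 exactly.

Treewidth 2.
One optimal decomposition is:
Bags: B1 = {0, 6, 8}  B2 = {6, 7, 8}  B3 = {5, 6, 8}  B4 = {1, 6, 8}  B5 = {3, 7, 8}  B6 = {2, 6, 7}  B7 = {0, 4, 6}
Tree: B1–B2, B1–B3, B3–B4, B2–B5, B2–B6, B1–B7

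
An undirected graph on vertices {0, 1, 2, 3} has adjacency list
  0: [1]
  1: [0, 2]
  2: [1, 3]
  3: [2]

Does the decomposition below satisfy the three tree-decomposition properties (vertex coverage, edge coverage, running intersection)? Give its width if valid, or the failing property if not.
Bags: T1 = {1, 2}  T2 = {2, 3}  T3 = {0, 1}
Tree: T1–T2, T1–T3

Yes; width 1.

Every vertex of G appears in some bag (union = {0, 1, 2, 3}); every edge is covered by a bag; and for each vertex v the set of bags containing v is connected in the bag tree. The decomposition is therefore valid. The largest bag has 2 vertices, so the width is 1.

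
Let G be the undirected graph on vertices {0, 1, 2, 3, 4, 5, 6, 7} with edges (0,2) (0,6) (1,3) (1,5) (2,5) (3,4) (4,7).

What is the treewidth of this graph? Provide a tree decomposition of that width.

Treewidth 1.
One such decomposition:
Bags: B1 = {0, 6}  B2 = {0, 2}  B3 = {2, 5}  B4 = {1, 5}  B5 = {1, 3}  B6 = {3, 4}  B7 = {4, 7}
Tree: B1–B2, B2–B3, B3–B4, B4–B5, B5–B6, B6–B7

Every bag has size at most 2, so the width is 2 − 1 = 1 and tw(G) ≤ 1. Since G has at least one edge (e.g. 6–0), it is not an edgeless graph, so tw(G) ≥ 1. The upper and lower bounds meet at 1, so that is the treewidth.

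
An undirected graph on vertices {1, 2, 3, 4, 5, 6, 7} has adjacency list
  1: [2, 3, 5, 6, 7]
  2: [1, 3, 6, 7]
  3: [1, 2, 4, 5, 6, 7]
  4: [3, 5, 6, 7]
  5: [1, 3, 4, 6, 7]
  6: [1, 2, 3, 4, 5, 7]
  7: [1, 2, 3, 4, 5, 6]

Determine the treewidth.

4

A width-4 tree decomposition is:
Bags: B1 = {3, 4, 5, 6, 7}  B2 = {1, 3, 5, 6, 7}  B3 = {1, 2, 3, 6, 7}
Tree: B1–B2, B2–B3
The largest bag has 5 vertices, giving width 4; this decomposition certifies tw(G) ≤ 4. Conversely, {1, 2, 3, 6, 7} is a clique of size 5, and the vertices of any clique must share a bag in every tree decomposition; so some bag has ≥ 5 vertices and tw(G) ≥ 4. Therefore the treewidth is 4.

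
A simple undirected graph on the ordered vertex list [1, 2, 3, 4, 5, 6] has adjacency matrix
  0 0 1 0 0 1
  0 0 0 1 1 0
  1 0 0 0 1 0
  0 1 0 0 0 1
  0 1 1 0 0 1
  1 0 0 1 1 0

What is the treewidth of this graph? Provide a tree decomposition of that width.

Treewidth 2.
Bags: B1 = {1, 3, 5}  B2 = {1, 5, 6}  B3 = {2, 5, 6}  B4 = {2, 4, 6}
Tree: B1–B2, B2–B3, B3–B4

Every bag has size at most 3, so the width is 3 − 1 = 2 and tw(G) ≤ 2. The edges 3–1–6–5–3 form a cycle, so G is not a tree and its treewidth is at least 2. The upper and lower bounds meet at 2, so that is the treewidth.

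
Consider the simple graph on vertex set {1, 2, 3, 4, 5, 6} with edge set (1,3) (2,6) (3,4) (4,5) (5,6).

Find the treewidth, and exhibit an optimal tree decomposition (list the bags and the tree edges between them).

The largest bag has 2 vertices, giving width 1; this decomposition certifies tw(G) ≤ 1. G has an edge, so its treewidth is at least 1. Hence tw(G) = 1 exactly.

Treewidth 1.
One optimal decomposition is:
Bags: B1 = {1, 3}  B2 = {3, 4}  B3 = {4, 5}  B4 = {5, 6}  B5 = {2, 6}
Tree: B1–B2, B2–B3, B3–B4, B4–B5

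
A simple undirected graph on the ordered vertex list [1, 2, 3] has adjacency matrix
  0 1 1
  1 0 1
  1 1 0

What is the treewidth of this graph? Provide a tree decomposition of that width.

A single bag containing all 3 vertices is trivially a valid decomposition of width 2. On the other hand G contains the 3-clique {1, 2, 3}. A clique must lie in a single bag of any decomposition, so no decomposition can have width below 2. Hence tw(G) = 2 exactly.

Treewidth 2.
Bags: B1 = {1, 2, 3}
Tree: (single bag)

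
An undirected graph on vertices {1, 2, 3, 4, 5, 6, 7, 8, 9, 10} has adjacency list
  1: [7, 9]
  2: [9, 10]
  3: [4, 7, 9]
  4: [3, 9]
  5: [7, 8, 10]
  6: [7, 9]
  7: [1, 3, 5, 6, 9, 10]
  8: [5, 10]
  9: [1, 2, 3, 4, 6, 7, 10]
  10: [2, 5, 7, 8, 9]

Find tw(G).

2

A width-2 tree decomposition is:
Bags: B1 = {3, 7, 9}  B2 = {7, 9, 10}  B3 = {2, 9, 10}  B4 = {5, 7, 10}  B5 = {6, 7, 9}  B6 = {5, 8, 10}  B7 = {3, 4, 9}  B8 = {1, 7, 9}
Tree: B1–B2, B2–B3, B2–B4, B1–B5, B4–B6, B1–B7, B1–B8
The largest bag has 3 vertices, giving width 2; this decomposition certifies tw(G) ≤ 2. For the lower bound, the 3 vertices {5, 8, 10} are pairwise adjacent, and any tree decomposition puts a clique entirely inside one bag — forcing width ≥ 2. Hence tw(G) = 2 exactly.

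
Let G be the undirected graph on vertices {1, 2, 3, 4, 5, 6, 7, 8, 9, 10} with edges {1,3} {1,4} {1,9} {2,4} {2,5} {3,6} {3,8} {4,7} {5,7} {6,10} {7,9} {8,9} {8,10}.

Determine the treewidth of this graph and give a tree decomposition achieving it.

Each bag holds 3 vertices, so the decomposition has width 2, which upper-bounds the treewidth. Since 6–10–8–3–6 is a cycle in G, G is not acyclic. Forests are exactly the graphs of treewidth ≤ 1, so tw(G) ≥ 2. The upper and lower bounds meet at 2, so that is the treewidth.

Treewidth 2.
One optimal decomposition is:
Bags: B1 = {3, 6, 10}  B2 = {3, 8, 10}  B3 = {1, 3, 8}  B4 = {1, 8, 9}  B5 = {1, 4, 9}  B6 = {4, 7, 9}  B7 = {2, 4, 7}  B8 = {2, 5, 7}
Tree: B1–B2, B2–B3, B3–B4, B4–B5, B5–B6, B6–B7, B7–B8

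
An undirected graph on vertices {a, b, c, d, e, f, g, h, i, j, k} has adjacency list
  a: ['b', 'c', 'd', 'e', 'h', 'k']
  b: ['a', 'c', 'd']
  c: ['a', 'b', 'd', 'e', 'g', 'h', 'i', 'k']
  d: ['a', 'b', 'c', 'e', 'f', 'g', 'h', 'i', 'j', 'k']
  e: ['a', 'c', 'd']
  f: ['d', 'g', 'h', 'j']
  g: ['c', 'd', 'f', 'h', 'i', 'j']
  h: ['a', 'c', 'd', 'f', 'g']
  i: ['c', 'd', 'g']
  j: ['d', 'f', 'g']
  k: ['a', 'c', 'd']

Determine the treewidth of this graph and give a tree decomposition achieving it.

Treewidth 3.
One optimal decomposition is:
Bags: B1 = {c, d, g, h}  B2 = {a, c, d, h}  B3 = {a, c, d, k}  B4 = {d, f, g, h}  B5 = {a, c, d, e}  B6 = {a, b, c, d}  B7 = {c, d, g, i}  B8 = {d, f, g, j}
Tree: B1–B2, B2–B3, B1–B4, B3–B5, B2–B6, B1–B7, B4–B8

Every bag has size at most 4, so the width is 4 − 1 = 3 and tw(G) ≤ 3. For the lower bound, the 4 vertices {d, f, g, j} are pairwise adjacent, and any tree decomposition puts a clique entirely inside one bag — forcing width ≥ 3. The upper and lower bounds meet at 3, so that is the treewidth.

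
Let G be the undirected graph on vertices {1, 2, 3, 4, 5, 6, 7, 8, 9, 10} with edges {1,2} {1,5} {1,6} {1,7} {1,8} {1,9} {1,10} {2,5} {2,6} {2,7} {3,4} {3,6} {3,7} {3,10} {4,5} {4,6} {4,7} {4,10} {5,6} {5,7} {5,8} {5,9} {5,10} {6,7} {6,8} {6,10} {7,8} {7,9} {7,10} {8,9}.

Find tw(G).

A width-4 tree decomposition is:
Bags: B1 = {1, 2, 5, 6, 7}  B2 = {1, 5, 6, 7, 10}  B3 = {4, 5, 6, 7, 10}  B4 = {1, 5, 6, 7, 8}  B5 = {1, 5, 7, 8, 9}  B6 = {3, 4, 6, 7, 10}
Tree: B1–B2, B2–B3, B1–B4, B4–B5, B3–B6
Every bag has size at most 5, so the width is 5 − 1 = 4 and tw(G) ≤ 4. For the lower bound, the 5 vertices {3, 4, 6, 7, 10} are pairwise adjacent, and any tree decomposition puts a clique entirely inside one bag — forcing width ≥ 4. Therefore the treewidth is 4.

4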